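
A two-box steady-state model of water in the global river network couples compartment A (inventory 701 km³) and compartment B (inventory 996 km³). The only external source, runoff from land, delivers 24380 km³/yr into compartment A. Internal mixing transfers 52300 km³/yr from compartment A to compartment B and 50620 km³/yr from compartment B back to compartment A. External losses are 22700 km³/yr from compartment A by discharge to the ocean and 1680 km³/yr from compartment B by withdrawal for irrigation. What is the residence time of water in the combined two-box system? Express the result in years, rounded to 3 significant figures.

Treat the two boxes together as one reservoir: the mixing fluxes between them are internal recycling, so τ = ΣM / Σ(external losses).
M_total = 701 + 996 = 1697.0 km³.
ΣF_external_out = 22700 + 1680 = 24380 km³/yr.
τ = M_total / ΣF_ext = 1697.0 / 24380 = 0.06961 yr.

0.0696 yr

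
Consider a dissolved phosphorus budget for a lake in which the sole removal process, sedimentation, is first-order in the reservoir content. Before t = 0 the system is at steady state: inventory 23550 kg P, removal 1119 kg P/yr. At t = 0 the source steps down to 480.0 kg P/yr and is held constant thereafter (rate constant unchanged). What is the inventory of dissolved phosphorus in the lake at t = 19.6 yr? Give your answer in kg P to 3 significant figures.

15400 kg P

The sink rate constant is k = F₀/M₀ = 1119/23550 = 0.04752 yr⁻¹.
Solving dM/dt = F₁ − kM with M(0) = M₀ gives M(t) = F₁/k + (M₀ − F₁/k)·e^(−kt).
F₁/k = 480.0/0.04752 = 10102 kg P; kt = 0.04752 × 19.6 = 0.9313, e^(−kt) = 0.3940.
M(19.6) = 10102 + (23550 − 10102) × 0.3940 = 10102 + 5299 = 15401 kg P.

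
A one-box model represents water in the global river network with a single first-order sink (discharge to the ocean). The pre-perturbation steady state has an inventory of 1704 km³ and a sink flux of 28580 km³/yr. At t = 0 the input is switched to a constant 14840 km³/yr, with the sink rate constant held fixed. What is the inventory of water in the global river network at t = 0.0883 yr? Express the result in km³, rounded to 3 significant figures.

τ = M₀/F₀ = 1704/28580 = 0.05962 yr; rate constant k = 1/τ.
New steady state M_∞ = F₁/k = F₁·τ = 14840 × 0.05962 = 884.79 km³.
M(t) = M_∞ + (M₀ − M_∞)·e^(−t/τ); t/τ = 0.0883/0.05962 = 1.481, so e^(−t/τ) = 0.2274.
M(t) = 884.79 + 819.2 × 0.2274 = 1071.1 km³.

1070 km³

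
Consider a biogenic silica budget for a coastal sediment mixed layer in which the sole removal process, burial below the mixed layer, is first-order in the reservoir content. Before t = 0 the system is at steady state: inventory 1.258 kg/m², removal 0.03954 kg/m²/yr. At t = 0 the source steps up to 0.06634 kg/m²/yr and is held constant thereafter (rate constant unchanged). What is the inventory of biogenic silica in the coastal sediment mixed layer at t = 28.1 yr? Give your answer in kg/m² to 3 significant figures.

Residence time τ = M₀/F₀ = 31.82 yr. The eventual steady state is M_∞ = M₀·(F₁/F₀) = 1.258 × 0.06634/0.03954 = 2.1107 kg/m².
The anomaly ΔM(t) = M(t) − M_∞ decays as ΔM₀·e^(−t/τ) with ΔM₀ = 1.258 − 2.1107 = −0.8527 kg/m².
At t = 28.1 yr, e^(−t/τ) = e^(−0.8832) = 0.4135, so ΔM = −0.3525 kg/m² and M = 2.1107 − 0.3525 = 1.7581 kg/m².

1.76 kg/m²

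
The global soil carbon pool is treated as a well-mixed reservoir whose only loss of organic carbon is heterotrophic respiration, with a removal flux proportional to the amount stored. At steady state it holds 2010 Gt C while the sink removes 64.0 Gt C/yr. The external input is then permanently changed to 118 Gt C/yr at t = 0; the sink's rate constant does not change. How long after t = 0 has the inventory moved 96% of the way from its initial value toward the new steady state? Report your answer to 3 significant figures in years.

101 yr

τ = M₀/F₀ = 2010/64.0 = 31.41 yr.
The remaining gap fraction is e^(−t/τ); 96% covered ⇒ e^(−t/τ) = 0.0400.
t = −τ ln(0.0400) = 31.41 × 3.219 = 101.1 yr.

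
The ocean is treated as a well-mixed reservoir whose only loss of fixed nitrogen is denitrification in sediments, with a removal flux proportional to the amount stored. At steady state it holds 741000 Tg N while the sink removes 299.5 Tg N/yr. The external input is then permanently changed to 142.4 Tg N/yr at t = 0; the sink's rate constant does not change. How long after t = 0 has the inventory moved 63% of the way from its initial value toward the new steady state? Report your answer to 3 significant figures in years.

2460 yr

τ = M₀/F₀ = 741000/299.5 = 2474 yr.
The remaining gap fraction is e^(−t/τ); 63% covered ⇒ e^(−t/τ) = 0.370.
t = −τ ln(0.370) = 2474 × 0.9943 = 2460 yr.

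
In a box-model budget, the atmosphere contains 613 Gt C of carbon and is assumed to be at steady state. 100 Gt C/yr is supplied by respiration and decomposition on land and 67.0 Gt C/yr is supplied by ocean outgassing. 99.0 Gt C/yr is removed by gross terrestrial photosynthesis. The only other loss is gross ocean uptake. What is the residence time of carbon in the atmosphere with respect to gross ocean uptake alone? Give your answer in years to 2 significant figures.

At steady state ΣF_in = ΣF_out.
ΣF_in = 100 + 67.0 = 167.00 Gt C/yr.
Gross ocean uptake flux = ΣF_in − (99.0) = 167.00 − 99.00 = 68.00 Gt C/yr.
τ = M / F = 613 / 68.00 = 9.015 yr.

9.0 yr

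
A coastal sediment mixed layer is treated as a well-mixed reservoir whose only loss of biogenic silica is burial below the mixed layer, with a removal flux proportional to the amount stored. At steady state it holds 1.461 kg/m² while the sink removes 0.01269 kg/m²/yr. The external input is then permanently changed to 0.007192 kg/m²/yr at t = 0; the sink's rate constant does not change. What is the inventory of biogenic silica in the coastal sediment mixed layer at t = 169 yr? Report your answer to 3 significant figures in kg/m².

0.974 kg/m²

Residence time τ = M₀/F₀ = 115.1 yr. The eventual steady state is M_∞ = M₀·(F₁/F₀) = 1.461 × 0.007192/0.01269 = 0.82802 kg/m².
The anomaly ΔM(t) = M(t) − M_∞ decays as ΔM₀·e^(−t/τ) with ΔM₀ = 1.461 − 0.82802 = 0.6330 kg/m².
At t = 169 yr, e^(−t/τ) = e^(−1.468) = 0.2304, so ΔM = 0.1458 kg/m² and M = 0.82802 + 0.1458 = 0.97386 kg/m².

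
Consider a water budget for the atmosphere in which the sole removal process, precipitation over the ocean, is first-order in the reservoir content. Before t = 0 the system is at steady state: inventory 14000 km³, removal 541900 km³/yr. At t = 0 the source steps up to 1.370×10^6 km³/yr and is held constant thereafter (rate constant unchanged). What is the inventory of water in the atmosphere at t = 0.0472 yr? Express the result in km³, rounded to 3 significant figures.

32000 km³

τ = M₀/F₀ = 14000/541900 = 0.02584 yr; rate constant k = 1/τ.
New steady state M_∞ = F₁/k = F₁·τ = 1.370×10^6 × 0.02584 = 35394 km³.
M(t) = M_∞ + (M₀ − M_∞)·e^(−t/τ); t/τ = 0.0472/0.02584 = 1.827, so e^(−t/τ) = 0.1609.
M(t) = 35394 − 21390 × 0.1609 = 31952 km³.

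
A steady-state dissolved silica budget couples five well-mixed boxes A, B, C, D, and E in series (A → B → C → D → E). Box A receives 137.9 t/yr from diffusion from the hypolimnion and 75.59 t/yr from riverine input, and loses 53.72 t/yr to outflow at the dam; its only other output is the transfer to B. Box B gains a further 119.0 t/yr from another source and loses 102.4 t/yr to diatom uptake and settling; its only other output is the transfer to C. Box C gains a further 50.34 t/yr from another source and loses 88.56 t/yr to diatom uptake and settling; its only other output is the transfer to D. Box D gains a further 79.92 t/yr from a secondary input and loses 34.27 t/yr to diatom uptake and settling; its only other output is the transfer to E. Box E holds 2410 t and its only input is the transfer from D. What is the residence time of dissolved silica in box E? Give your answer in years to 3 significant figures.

Box A: F(A→B) = (137.9 + 75.59) − 53.72 = 159.77 t/yr.
Box B: F(B→C) = (159.77 + 119.0) − 102.4 = 176.37 t/yr.
Box C: F(C→D) = (176.37 + 50.34) − 88.56 = 138.15 t/yr.
Box D: F(D→E) = (138.15 + 79.92) − 34.27 = 183.80 t/yr.
Box E throughput = its input = 183.80 t/yr; τ = 2410 / 183.80 = 13.11 yr.

13.1 yr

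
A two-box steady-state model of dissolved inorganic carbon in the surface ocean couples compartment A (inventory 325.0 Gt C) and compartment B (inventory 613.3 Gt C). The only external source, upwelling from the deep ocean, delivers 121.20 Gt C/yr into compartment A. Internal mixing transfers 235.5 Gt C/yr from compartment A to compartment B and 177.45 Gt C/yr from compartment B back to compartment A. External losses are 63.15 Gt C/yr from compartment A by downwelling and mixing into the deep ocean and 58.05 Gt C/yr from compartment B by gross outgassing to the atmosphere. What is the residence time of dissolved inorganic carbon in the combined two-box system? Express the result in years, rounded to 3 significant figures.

Residence time in the combined system uses the total inventory and the total *external* removal — internal exchanges between the two boxes cancel.
M_total = 325.0 + 613.3 = 938.30 Gt C.
ΣF_external_out = 63.15 + 58.05 = 121.20 Gt C/yr.
τ = M_total / ΣF_ext = 938.30 / 121.20 = 7.742 yr.

7.74 yr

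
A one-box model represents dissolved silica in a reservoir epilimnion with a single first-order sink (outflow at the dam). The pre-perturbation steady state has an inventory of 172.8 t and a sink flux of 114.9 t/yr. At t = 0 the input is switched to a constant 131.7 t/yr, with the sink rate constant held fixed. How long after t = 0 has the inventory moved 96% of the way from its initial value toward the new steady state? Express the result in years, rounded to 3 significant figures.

τ = M₀/F₀ = 172.8/114.9 = 1.504 yr.
The remaining gap fraction is e^(−t/τ); 96% covered ⇒ e^(−t/τ) = 0.0400.
t = −τ ln(0.0400) = 1.504 × 3.219 = 4.841 yr.

4.84 yr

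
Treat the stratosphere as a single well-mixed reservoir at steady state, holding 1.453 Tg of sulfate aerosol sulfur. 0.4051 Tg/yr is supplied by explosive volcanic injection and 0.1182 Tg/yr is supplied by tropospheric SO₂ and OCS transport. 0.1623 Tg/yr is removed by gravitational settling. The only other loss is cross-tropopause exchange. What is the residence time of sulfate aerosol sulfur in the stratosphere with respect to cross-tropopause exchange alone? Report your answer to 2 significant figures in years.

4.0 yr

At steady state ΣF_in = ΣF_out.
ΣF_in = 0.4051 + 0.1182 = 0.52330 Tg/yr.
Cross-tropopause exchange flux = ΣF_in − (0.1623) = 0.52330 − 0.1623 = 0.3610 Tg/yr.
τ = M / F = 1.453 / 0.3610 = 4.025 yr.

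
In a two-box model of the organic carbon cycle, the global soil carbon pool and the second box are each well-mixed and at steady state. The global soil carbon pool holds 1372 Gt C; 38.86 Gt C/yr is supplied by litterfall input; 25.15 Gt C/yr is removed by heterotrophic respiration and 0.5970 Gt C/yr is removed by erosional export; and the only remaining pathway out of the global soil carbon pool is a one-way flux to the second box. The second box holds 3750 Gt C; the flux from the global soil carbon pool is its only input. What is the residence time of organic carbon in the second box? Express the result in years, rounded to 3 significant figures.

286 yr

Balance the global soil carbon pool: ΣF_in = 38.860 Gt C/yr.
Flux to the second box = ΣF_in − (25.15 + 0.5970) = 13.113 Gt C/yr.
At steady state the output of the second box equals its input, 13.113 Gt C/yr.
τ = M / F = 3750 / 13.113 = 286.0 yr.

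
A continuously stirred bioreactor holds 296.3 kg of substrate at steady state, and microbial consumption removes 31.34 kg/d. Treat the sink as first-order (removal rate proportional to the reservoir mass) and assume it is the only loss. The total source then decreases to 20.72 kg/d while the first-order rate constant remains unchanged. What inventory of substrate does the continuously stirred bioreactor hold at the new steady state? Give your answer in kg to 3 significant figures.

Rate constant k = F/M = 31.34 / 296.3 = 0.1058 d⁻¹.
At the new steady state, source = k·M_new ⇒ M_new = 20.72 / 0.1058 = 195.9 kg.
(Equivalently M_new = M × F_new/F_old = 296.3 × 20.72/31.34.)

196 kg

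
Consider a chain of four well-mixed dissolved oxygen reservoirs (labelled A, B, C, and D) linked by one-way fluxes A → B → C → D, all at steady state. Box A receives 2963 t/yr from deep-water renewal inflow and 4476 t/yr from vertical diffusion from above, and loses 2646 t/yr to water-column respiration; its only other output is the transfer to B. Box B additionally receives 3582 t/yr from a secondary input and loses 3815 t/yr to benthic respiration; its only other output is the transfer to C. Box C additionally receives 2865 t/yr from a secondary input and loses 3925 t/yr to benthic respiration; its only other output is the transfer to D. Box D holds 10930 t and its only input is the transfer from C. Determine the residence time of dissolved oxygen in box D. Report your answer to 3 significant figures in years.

3.12 yr

Box A: F(A→B) = (2963 + 4476) − 2646 = 4793.0 t/yr.
Box B: F(B→C) = (4793.0 + 3582) − 3815 = 4560.0 t/yr.
Box C: F(C→D) = (4560.0 + 2865) − 3925 = 3500.0 t/yr.
Box D throughput = its input = 3500.0 t/yr; τ = 10930 / 3500.0 = 3.123 yr.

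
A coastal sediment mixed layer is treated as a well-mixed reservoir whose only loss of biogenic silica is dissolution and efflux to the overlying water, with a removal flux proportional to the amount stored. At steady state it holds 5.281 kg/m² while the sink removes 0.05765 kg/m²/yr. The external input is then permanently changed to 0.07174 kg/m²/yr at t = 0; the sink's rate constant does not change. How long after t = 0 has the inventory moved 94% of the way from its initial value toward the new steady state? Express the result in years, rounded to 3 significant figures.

τ = M₀/F₀ = 5.281/0.05765 = 91.60 yr.
The remaining gap fraction is e^(−t/τ); 94% covered ⇒ e^(−t/τ) = 0.0600.
t = −τ ln(0.0600) = 91.60 × 2.813 = 257.7 yr.

258 yr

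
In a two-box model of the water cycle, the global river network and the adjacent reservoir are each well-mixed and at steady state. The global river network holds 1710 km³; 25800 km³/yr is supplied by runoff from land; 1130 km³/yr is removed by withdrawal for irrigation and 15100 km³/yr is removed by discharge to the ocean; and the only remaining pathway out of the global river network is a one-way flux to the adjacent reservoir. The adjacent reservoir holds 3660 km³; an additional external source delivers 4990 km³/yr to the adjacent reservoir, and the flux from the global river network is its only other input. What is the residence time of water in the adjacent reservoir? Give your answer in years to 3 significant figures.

Balance the global river network: ΣF_in = 25800 km³/yr.
Flux to the adjacent reservoir = ΣF_in − (1130 + 15100) = 9570.0 km³/yr.
Total input to the adjacent reservoir = 9570.0 + 4990 = 14560 km³/yr; at steady state this equals its total output.
τ = M / F = 3660 / 14560 = 0.2514 yr.

0.251 yr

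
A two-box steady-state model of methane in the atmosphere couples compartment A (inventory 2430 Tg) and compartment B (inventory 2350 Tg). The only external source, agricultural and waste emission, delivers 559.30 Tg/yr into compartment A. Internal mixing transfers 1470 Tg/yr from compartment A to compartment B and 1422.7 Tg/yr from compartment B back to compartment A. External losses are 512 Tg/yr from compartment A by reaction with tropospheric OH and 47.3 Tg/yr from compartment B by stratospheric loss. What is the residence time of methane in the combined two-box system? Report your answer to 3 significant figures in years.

Treat the two boxes together as one reservoir: the mixing fluxes between them are internal recycling, so τ = ΣM / Σ(external losses).
M_total = 2430 + 2350 = 4780.0 Tg.
ΣF_external_out = 512 + 47.3 = 559.30 Tg/yr.
τ = M_total / ΣF_ext = 4780.0 / 559.30 = 8.546 yr.

8.55 yr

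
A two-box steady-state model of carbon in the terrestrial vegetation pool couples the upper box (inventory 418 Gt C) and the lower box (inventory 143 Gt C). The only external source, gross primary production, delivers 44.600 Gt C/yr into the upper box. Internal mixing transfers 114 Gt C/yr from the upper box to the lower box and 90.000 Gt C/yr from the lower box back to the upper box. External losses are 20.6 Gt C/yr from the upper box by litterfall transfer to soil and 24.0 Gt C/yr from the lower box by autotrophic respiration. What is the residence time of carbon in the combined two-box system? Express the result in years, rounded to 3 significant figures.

12.6 yr

For the system as a whole, the A↔B exchange is internal and contributes nothing to the throughput; only the external sinks remove mass.
M_total = 418 + 143 = 561.00 Gt C.
ΣF_external_out = 20.6 + 24.0 = 44.600 Gt C/yr.
τ = M_total / ΣF_ext = 561.00 / 44.600 = 12.58 yr.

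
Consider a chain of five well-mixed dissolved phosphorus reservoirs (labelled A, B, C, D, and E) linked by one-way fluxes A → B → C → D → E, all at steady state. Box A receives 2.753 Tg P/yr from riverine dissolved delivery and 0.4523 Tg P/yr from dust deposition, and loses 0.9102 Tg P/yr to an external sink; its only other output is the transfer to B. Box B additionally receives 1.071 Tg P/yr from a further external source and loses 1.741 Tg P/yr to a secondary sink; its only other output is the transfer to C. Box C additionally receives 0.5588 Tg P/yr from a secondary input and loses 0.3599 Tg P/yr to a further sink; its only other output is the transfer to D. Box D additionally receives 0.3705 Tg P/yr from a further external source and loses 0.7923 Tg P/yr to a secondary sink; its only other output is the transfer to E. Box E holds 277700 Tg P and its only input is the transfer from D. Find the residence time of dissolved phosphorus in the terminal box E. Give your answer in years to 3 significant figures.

Box A: F(A→B) = (2.753 + 0.4523) − 0.9102 = 2.2951 Tg P/yr.
Box B: F(B→C) = (2.2951 + 1.071) − 1.741 = 1.6251 Tg P/yr.
Box C: F(C→D) = (1.6251 + 0.5588) − 0.3599 = 1.8240 Tg P/yr.
Box D: F(D→E) = (1.8240 + 0.3705) − 0.7923 = 1.4022 Tg P/yr.
Box E throughput = its input = 1.4022 Tg P/yr; τ = 277700 / 1.4022 = 198000 yr.

198000 yr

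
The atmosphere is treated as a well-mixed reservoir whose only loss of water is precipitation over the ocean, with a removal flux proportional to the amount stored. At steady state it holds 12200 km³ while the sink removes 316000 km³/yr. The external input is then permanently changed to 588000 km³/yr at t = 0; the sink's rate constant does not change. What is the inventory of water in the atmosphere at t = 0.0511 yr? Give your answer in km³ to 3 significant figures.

τ = M₀/F₀ = 12200/316000 = 0.03861 yr; rate constant k = 1/τ.
New steady state M_∞ = F₁/k = F₁·τ = 588000 × 0.03861 = 22701 km³.
M(t) = M_∞ + (M₀ − M_∞)·e^(−t/τ); t/τ = 0.0511/0.03861 = 1.324, so e^(−t/τ) = 0.2662.
M(t) = 22701 − 10500 × 0.2662 = 19906 km³.

19900 km³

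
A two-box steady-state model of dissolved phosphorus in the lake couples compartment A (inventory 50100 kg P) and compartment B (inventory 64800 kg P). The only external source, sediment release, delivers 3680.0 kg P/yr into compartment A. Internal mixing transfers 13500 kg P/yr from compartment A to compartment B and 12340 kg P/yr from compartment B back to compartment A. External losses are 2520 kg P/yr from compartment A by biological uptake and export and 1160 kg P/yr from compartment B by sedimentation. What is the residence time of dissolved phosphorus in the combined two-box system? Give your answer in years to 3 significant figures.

31.2 yr

Residence time in the combined system uses the total inventory and the total *external* removal — internal exchanges between the two boxes cancel.
M_total = 50100 + 64800 = 114900 kg P.
ΣF_external_out = 2520 + 1160 = 3680.0 kg P/yr.
τ = M_total / ΣF_ext = 114900 / 3680.0 = 31.22 yr.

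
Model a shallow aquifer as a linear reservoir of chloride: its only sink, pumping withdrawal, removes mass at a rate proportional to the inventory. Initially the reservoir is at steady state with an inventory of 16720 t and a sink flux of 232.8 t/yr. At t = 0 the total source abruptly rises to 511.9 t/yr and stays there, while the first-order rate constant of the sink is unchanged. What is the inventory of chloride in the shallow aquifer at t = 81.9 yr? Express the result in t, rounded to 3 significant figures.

The sink rate constant is k = F₀/M₀ = 232.8/16720 = 0.01392 yr⁻¹.
Solving dM/dt = F₁ − kM with M(0) = M₀ gives M(t) = F₁/k + (M₀ − F₁/k)·e^(−kt).
F₁/k = 511.9/0.01392 = 36765 t; kt = 0.01392 × 81.9 = 1.140, e^(−kt) = 0.3197.
M(81.9) = 36765 + (16720 − 36765) × 0.3197 = 36765 − 6409 = 30357 t.

30400 t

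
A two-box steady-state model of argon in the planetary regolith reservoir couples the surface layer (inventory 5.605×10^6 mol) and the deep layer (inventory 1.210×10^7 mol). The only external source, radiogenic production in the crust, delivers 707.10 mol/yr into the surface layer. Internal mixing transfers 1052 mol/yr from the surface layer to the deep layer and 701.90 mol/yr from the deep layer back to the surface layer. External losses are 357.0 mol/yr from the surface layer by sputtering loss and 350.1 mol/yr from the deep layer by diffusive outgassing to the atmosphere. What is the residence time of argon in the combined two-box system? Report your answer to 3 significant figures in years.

Residence time in the combined system uses the total inventory and the total *external* removal — internal exchanges between the two boxes cancel.
M_total = 5.605×10^6 + 1.210×10^7 = 1.7705×10^7 mol.
ΣF_external_out = 357.0 + 350.1 = 707.10 mol/yr.
τ = M_total / ΣF_ext = 1.7705×10^7 / 707.10 = 25040 yr.

25000 yr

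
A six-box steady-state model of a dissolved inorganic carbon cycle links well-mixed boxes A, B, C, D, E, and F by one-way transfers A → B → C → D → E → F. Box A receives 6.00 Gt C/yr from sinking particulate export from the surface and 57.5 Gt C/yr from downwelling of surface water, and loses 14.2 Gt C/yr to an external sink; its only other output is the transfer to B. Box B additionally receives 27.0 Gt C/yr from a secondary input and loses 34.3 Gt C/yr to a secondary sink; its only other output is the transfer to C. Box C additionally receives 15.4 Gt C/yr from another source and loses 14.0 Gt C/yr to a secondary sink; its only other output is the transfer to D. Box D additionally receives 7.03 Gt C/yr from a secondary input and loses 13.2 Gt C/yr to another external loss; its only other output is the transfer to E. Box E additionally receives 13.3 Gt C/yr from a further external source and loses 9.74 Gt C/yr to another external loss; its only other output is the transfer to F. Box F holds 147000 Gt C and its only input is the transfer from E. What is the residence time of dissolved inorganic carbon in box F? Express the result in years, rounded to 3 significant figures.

Box A: F(A→B) = (6.00 + 57.5) − 14.2 = 49.300 Gt C/yr.
Box B: F(B→C) = (49.300 + 27.0) − 34.3 = 42.000 Gt C/yr.
Box C: F(C→D) = (42.000 + 15.4) − 14.0 = 43.400 Gt C/yr.
Box D: F(D→E) = (43.400 + 7.03) − 13.2 = 37.230 Gt C/yr.
Box E: F(E→F) = (37.230 + 13.3) − 9.74 = 40.790 Gt C/yr.
Box F throughput = its input = 40.790 Gt C/yr; τ = 147000 / 40.790 = 3604 yr.

3600 yr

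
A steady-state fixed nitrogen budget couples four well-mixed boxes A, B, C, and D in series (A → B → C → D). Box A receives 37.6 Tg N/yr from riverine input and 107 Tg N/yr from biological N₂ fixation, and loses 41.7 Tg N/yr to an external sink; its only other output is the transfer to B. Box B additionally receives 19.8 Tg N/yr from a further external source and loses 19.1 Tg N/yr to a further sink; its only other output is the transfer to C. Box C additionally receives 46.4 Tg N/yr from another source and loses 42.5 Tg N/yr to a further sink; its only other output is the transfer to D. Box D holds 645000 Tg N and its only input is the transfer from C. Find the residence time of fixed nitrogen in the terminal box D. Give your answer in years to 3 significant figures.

6000 yr

Box A: F(A→B) = (37.6 + 107) − 41.7 = 102.90 Tg N/yr.
Box B: F(B→C) = (102.90 + 19.8) − 19.1 = 103.60 Tg N/yr.
Box C: F(C→D) = (103.60 + 46.4) − 42.5 = 107.50 Tg N/yr.
Box D throughput = its input = 107.50 Tg N/yr; τ = 645000 / 107.50 = 6000 yr.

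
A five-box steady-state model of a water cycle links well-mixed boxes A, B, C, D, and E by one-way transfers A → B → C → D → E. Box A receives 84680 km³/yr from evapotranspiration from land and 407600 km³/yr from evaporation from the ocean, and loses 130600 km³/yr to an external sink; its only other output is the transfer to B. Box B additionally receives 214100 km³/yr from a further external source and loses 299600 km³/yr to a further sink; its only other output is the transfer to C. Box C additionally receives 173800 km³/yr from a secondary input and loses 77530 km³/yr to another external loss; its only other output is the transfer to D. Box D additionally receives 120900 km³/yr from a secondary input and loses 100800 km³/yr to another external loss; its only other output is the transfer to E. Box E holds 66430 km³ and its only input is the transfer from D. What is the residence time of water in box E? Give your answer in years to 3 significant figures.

0.169 yr

Box A: F(A→B) = (84680 + 407600) − 130600 = 361680 km³/yr.
Box B: F(B→C) = (361680 + 214100) − 299600 = 276180 km³/yr.
Box C: F(C→D) = (276180 + 173800) − 77530 = 372450 km³/yr.
Box D: F(D→E) = (372450 + 120900) − 100800 = 392550 km³/yr.
Box E throughput = its input = 392550 km³/yr; τ = 66430 / 392550 = 0.1692 yr.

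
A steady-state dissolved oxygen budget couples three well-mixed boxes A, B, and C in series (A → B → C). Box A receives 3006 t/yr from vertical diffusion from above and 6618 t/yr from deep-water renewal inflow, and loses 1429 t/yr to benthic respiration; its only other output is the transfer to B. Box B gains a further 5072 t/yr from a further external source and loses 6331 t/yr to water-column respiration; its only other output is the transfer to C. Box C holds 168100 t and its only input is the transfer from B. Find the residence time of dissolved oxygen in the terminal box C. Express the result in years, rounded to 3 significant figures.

24.2 yr

Box A: F(A→B) = (3006 + 6618) − 1429 = 8195.0 t/yr.
Box B: F(B→C) = (8195.0 + 5072) − 6331 = 6936.0 t/yr.
Box C throughput = its input = 6936.0 t/yr; τ = 168100 / 6936.0 = 24.24 yr.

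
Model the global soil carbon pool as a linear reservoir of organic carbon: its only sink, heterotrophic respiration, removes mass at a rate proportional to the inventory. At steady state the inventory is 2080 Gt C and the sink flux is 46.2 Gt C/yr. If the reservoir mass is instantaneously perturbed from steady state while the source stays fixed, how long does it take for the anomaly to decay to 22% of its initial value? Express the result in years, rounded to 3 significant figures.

68.2 yr

For a linear reservoir the anomaly decays as exp(−t/τ) with τ = M/F = 2080/46.2 = 45.02 yr.
exp(−t/τ) = 0.22 ⇒ t = −τ ln(0.22) = 45.02 × 1.514 = 68.17 yr.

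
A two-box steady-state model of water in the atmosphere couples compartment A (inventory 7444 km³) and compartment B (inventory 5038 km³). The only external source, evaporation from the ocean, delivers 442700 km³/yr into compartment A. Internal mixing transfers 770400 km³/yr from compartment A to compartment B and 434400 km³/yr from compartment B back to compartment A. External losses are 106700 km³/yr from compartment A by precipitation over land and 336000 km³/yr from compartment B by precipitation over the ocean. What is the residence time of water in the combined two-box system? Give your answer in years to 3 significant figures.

0.0282 yr

For the system as a whole, the A↔B exchange is internal and contributes nothing to the throughput; only the external sinks remove mass.
M_total = 7444 + 5038 = 12482 km³.
ΣF_external_out = 106700 + 336000 = 442700 km³/yr.
τ = M_total / ΣF_ext = 12482 / 442700 = 0.02820 yr.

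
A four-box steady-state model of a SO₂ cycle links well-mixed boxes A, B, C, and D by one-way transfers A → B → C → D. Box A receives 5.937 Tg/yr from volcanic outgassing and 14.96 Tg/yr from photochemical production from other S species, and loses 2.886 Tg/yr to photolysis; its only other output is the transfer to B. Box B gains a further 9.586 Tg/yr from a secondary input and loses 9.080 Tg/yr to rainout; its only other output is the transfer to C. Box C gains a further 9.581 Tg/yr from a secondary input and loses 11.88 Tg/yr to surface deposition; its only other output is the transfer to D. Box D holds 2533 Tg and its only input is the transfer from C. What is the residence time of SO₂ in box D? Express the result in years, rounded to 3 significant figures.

156 yr

Box A: F(A→B) = (5.937 + 14.96) − 2.886 = 18.011 Tg/yr.
Box B: F(B→C) = (18.011 + 9.586) − 9.080 = 18.517 Tg/yr.
Box C: F(C→D) = (18.517 + 9.581) − 11.88 = 16.218 Tg/yr.
Box D throughput = its input = 16.218 Tg/yr; τ = 2533 / 16.218 = 156.2 yr.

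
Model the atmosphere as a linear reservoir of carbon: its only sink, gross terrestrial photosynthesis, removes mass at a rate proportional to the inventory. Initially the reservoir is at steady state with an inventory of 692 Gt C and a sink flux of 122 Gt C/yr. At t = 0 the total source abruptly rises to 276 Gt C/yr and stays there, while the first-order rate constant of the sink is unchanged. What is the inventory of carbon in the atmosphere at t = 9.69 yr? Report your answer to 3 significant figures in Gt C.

1410 Gt C

Residence time τ = M₀/F₀ = 5.672 yr. The eventual steady state is M_∞ = M₀·(F₁/F₀) = 692 × 276/122 = 1565.5 Gt C.
The anomaly ΔM(t) = M(t) − M_∞ decays as ΔM₀·e^(−t/τ) with ΔM₀ = 692 − 1565.5 = −873.5 Gt C.
At t = 9.69 yr, e^(−t/τ) = e^(−1.708) = 0.1812, so ΔM = −158.2 Gt C and M = 1565.5 − 158.2 = 1407.3 Gt C.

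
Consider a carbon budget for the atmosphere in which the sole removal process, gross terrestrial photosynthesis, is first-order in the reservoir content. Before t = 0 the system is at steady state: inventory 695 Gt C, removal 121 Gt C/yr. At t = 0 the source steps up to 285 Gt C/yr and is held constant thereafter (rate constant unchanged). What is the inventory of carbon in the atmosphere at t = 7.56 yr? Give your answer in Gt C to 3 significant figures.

1380 Gt C

τ = M₀/F₀ = 695/121 = 5.744 yr; rate constant k = 1/τ.
New steady state M_∞ = F₁/k = F₁·τ = 285 × 5.744 = 1637.0 Gt C.
M(t) = M_∞ + (M₀ − M_∞)·e^(−t/τ); t/τ = 7.56/5.744 = 1.316, so e^(−t/τ) = 0.2682.
M(t) = 1637.0 − 942.0 × 0.2682 = 1384.4 Gt C.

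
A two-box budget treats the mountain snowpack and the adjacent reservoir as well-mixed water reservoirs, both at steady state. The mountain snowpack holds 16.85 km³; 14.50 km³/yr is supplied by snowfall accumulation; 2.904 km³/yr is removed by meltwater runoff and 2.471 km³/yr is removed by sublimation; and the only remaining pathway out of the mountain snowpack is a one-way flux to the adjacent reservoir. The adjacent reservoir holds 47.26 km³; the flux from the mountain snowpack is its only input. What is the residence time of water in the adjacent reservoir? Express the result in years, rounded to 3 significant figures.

Balance the mountain snowpack: ΣF_in = 14.500 km³/yr.
Flux to the adjacent reservoir = ΣF_in − (2.904 + 2.471) = 9.1250 km³/yr.
At steady state the output of the adjacent reservoir equals its input, 9.1250 km³/yr.
τ = M / F = 47.26 / 9.1250 = 5.179 yr.

5.18 yr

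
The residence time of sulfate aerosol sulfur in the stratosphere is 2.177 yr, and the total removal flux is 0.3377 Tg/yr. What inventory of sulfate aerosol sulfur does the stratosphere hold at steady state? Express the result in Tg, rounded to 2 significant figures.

0.74 Tg

τ = M/F ⇒ M = τ × F = 2.177 × 0.3377 = 0.7352 Tg.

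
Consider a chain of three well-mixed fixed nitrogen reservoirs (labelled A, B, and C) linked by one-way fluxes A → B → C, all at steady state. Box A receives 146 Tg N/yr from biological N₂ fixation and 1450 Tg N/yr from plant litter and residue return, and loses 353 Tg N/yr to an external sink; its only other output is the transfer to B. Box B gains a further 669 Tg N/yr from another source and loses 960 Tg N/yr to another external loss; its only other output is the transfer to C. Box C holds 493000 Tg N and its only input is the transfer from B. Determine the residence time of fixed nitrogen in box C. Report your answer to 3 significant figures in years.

518 yr

Box A: F(A→B) = (146 + 1450) − 353 = 1243.0 Tg N/yr.
Box B: F(B→C) = (1243.0 + 669) − 960 = 952.00 Tg N/yr.
Box C throughput = its input = 952.00 Tg N/yr; τ = 493000 / 952.00 = 517.9 yr.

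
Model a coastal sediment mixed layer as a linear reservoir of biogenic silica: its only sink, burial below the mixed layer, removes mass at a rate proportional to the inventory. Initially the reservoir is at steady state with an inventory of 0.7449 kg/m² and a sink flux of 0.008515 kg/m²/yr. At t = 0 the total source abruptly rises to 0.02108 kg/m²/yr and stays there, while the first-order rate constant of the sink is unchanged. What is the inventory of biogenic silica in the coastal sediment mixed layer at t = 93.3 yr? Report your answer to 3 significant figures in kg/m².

1.47 kg/m²

Residence time τ = M₀/F₀ = 87.48 yr. The eventual steady state is M_∞ = M₀·(F₁/F₀) = 0.7449 × 0.02108/0.008515 = 1.8441 kg/m².
The anomaly ΔM(t) = M(t) − M_∞ decays as ΔM₀·e^(−t/τ) with ΔM₀ = 0.7449 − 1.8441 = −1.099 kg/m².
At t = 93.3 yr, e^(−t/τ) = e^(−1.067) = 0.3442, so ΔM = −0.3783 kg/m² and M = 1.8441 − 0.3783 = 1.4657 kg/m².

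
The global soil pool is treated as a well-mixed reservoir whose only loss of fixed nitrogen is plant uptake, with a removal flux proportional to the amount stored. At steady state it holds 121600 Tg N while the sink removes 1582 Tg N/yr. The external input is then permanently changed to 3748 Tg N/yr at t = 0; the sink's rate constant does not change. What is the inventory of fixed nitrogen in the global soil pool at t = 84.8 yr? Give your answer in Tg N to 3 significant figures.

Residence time τ = M₀/F₀ = 76.86 yr. The eventual steady state is M_∞ = M₀·(F₁/F₀) = 121600 × 3748/1582 = 288090 Tg N.
The anomaly ΔM(t) = M(t) − M_∞ decays as ΔM₀·e^(−t/τ) with ΔM₀ = 121600 − 288090 = −166500 Tg N.
At t = 84.8 yr, e^(−t/τ) = e^(−1.103) = 0.3318, so ΔM = −55240 Tg N and M = 288090 − 55240 = 232850 Tg N.

233000 Tg N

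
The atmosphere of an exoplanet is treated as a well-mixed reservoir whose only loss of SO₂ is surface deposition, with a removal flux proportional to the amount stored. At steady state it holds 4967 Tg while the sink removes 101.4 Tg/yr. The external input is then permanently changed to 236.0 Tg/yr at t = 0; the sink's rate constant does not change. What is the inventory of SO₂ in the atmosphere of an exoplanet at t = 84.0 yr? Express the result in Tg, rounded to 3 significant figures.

Residence time τ = M₀/F₀ = 48.98 yr. The eventual steady state is M_∞ = M₀·(F₁/F₀) = 4967 × 236.0/101.4 = 11560 Tg.
The anomaly ΔM(t) = M(t) − M_∞ decays as ΔM₀·e^(−t/τ) with ΔM₀ = 4967 − 11560 = −6593 Tg.
At t = 84.0 yr, e^(−t/τ) = e^(−1.715) = 0.1800, so ΔM = −1187 Tg and M = 11560 − 1187 = 10374 Tg.

10400 Tg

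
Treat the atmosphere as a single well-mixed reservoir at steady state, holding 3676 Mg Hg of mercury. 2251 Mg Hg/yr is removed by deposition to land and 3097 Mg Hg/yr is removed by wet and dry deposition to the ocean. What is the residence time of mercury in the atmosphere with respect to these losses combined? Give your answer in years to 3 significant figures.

0.687 yr

Total removal = 2251 + 3097 = 5348.0 Mg Hg/yr.
τ = M / ΣF_out = 3676 / 5348.0 = 0.6874 yr.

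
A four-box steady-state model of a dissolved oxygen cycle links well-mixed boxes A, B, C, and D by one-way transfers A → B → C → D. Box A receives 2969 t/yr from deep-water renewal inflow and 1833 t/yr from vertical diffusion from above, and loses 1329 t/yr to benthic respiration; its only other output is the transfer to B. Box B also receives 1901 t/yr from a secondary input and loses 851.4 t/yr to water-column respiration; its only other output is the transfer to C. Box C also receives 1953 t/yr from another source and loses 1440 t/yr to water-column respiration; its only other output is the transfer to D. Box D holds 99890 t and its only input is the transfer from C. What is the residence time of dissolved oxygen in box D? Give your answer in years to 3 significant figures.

19.8 yr

Box A: F(A→B) = (2969 + 1833) − 1329 = 3473.0 t/yr.
Box B: F(B→C) = (3473.0 + 1901) − 851.4 = 4522.6 t/yr.
Box C: F(C→D) = (4522.6 + 1953) − 1440 = 5035.6 t/yr.
Box D throughput = its input = 5035.6 t/yr; τ = 99890 / 5035.6 = 19.84 yr.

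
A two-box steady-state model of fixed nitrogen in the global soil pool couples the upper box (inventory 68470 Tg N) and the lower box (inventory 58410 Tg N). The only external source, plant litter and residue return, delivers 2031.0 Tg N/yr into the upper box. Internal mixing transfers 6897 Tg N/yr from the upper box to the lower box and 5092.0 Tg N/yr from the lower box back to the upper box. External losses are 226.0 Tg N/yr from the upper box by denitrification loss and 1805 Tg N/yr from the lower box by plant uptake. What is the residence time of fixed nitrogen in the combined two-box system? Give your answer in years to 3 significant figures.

62.5 yr

For the system as a whole, the A↔B exchange is internal and contributes nothing to the throughput; only the external sinks remove mass.
M_total = 68470 + 58410 = 126880 Tg N.
ΣF_external_out = 226.0 + 1805 = 2031.0 Tg N/yr.
τ = M_total / ΣF_ext = 126880 / 2031.0 = 62.47 yr.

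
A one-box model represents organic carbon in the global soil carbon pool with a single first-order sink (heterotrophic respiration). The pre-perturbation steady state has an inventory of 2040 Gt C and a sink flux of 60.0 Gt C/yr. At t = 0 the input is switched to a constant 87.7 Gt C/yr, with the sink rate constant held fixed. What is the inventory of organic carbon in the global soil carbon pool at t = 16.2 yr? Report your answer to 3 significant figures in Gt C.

2400 Gt C

The sink rate constant is k = F₀/M₀ = 60.0/2040 = 0.02941 yr⁻¹.
Solving dM/dt = F₁ − kM with M(0) = M₀ gives M(t) = F₁/k + (M₀ − F₁/k)·e^(−kt).
F₁/k = 87.7/0.02941 = 2981.8 Gt C; kt = 0.02941 × 16.2 = 0.4765, e^(−kt) = 0.6210.
M(16.2) = 2981.8 + (2040 − 2981.8) × 0.6210 = 2981.8 − 584.8 = 2397.0 Gt C.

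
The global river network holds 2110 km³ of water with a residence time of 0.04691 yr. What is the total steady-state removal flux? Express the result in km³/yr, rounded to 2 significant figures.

45000 km³/yr

F = M / τ = 2110 / 0.04691 = 44980 km³/yr.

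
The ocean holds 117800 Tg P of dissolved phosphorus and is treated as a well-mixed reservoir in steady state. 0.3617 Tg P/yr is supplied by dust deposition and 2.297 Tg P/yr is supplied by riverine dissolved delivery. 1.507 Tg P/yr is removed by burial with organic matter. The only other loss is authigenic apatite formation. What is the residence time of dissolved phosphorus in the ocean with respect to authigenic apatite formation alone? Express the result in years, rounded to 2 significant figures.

100000 yr

At steady state ΣF_in = ΣF_out.
ΣF_in = 0.3617 + 2.297 = 2.6587 Tg P/yr.
Authigenic apatite formation flux = ΣF_in − (1.507) = 2.6587 − 1.507 = 1.152 Tg P/yr.
τ = M / F = 117800 / 1.152 = 102300 yr.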